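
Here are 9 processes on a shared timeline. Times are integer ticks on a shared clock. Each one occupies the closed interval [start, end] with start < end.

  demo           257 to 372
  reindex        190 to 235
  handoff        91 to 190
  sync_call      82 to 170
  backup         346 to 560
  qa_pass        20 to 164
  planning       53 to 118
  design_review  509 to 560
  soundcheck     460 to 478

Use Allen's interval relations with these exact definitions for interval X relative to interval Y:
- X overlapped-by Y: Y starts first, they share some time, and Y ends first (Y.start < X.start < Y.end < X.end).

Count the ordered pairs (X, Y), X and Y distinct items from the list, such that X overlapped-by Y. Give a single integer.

6

Checking all 72 ordered pairs for relation 'overlapped-by'; matching pairs in alphabetical order:
(backup, demo): backup overlapped-by demo ✓
(handoff, planning): handoff overlapped-by planning ✓
(handoff, qa_pass): handoff overlapped-by qa_pass ✓
(handoff, sync_call): handoff overlapped-by sync_call ✓
(sync_call, planning): sync_call overlapped-by planning ✓
(sync_call, qa_pass): sync_call overlapped-by qa_pass ✓
Count: 6.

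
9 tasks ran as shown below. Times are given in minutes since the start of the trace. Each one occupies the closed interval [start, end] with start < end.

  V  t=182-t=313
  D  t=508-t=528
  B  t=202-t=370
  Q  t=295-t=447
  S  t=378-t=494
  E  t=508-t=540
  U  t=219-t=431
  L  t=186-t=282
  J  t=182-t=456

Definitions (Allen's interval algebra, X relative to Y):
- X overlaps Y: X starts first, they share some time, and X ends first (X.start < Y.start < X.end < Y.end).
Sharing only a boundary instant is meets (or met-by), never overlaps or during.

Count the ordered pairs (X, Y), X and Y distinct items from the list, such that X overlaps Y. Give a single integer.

Checking all 72 ordered pairs for relation 'overlaps'; matching pairs in alphabetical order:
(B, Q): B overlaps Q ✓
(B, U): B overlaps U ✓
(J, S): J overlaps S ✓
(L, B): L overlaps B ✓
(L, U): L overlaps U ✓
(Q, S): Q overlaps S ✓
(U, Q): U overlaps Q ✓
(U, S): U overlaps S ✓
(V, B): V overlaps B ✓
(V, Q): V overlaps Q ✓
(V, U): V overlaps U ✓
Count: 11.

11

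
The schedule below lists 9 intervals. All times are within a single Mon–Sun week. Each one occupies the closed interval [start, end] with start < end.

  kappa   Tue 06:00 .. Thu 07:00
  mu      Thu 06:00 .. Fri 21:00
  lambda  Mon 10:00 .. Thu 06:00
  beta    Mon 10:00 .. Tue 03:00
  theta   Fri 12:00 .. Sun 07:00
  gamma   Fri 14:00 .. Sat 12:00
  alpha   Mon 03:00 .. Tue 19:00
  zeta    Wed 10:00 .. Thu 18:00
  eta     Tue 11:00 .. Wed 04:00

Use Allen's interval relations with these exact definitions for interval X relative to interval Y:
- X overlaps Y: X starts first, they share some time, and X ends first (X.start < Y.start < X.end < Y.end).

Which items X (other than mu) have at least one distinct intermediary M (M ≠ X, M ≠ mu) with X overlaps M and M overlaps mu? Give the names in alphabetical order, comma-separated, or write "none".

Target mu = [Thu 06:00, Fri 21:00].
Intermediaries M with M overlaps mu: kappa, zeta.
Via kappa — items with X overlaps kappa: alpha, lambda.
Via zeta — items with X overlaps zeta: kappa, lambda.
Union: alpha, kappa, lambda.

alpha, kappa, lambda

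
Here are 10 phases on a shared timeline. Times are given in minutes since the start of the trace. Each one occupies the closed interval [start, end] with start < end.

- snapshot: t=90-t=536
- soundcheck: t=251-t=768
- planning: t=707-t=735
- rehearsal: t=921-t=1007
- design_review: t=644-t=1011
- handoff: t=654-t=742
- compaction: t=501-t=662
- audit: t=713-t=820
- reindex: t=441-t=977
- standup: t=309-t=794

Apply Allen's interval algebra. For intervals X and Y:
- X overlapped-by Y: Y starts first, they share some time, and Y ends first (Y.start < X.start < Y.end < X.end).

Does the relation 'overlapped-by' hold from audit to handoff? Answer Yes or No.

Yes

audit = [t=713, t=820], handoff = [t=654, t=742].
Actual relation of audit to handoff: overlapped-by.
Asked whether 'overlapped-by' holds → Yes.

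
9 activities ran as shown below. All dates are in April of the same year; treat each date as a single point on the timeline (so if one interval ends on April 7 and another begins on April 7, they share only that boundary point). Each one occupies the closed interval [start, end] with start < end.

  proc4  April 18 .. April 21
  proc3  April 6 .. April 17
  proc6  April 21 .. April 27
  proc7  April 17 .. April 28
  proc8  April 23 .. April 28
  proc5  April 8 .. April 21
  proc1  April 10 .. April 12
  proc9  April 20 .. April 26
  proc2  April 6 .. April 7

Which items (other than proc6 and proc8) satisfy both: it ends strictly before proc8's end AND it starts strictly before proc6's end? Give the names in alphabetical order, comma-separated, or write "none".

Conditions: its end is strictly before proc8's end (X.end < April 28) AND its start is strictly before proc6's end (X.start < April 27).
proc1: end April 12 < April 28? ✓; start April 10 < April 27? ✓ → yes.
proc2: end April 7 < April 28? ✓; start April 6 < April 27? ✓ → yes.
proc3: end April 17 < April 28? ✓; start April 6 < April 27? ✓ → yes.
proc4: end April 21 < April 28? ✓; start April 18 < April 27? ✓ → yes.
proc5: end April 21 < April 28? ✓; start April 8 < April 27? ✓ → yes.
proc7: end April 28 < April 28? ✗; start April 17 < April 27? ✓ → no.
proc9: end April 26 < April 28? ✓; start April 20 < April 27? ✓ → yes.
Result: proc1, proc2, proc3, proc4, proc5, proc9.

proc1, proc2, proc3, proc4, proc5, proc9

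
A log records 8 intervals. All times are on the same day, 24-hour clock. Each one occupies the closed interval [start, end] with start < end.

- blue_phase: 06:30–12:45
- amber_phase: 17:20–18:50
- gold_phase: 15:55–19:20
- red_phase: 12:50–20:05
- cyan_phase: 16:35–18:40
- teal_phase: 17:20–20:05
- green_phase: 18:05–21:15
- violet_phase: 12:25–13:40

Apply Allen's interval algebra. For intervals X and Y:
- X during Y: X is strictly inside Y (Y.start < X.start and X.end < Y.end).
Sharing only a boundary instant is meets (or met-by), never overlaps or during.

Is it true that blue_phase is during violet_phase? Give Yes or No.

blue_phase = [06:30, 12:45], violet_phase = [12:25, 13:40].
Actual relation of blue_phase to violet_phase: overlaps.
Asked whether 'during' holds → No.

No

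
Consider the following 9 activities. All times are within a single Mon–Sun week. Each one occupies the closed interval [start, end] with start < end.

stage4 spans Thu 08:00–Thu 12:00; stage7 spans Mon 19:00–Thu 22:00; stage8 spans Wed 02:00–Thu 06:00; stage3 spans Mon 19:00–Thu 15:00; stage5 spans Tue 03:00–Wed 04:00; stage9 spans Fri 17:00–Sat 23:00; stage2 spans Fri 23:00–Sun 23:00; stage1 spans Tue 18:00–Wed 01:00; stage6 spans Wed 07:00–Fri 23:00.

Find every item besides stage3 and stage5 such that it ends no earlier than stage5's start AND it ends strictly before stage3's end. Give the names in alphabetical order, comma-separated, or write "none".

stage1, stage4, stage8

Conditions: its end is no earlier than stage5's start (X.end >= Tue 03:00) AND its end is strictly before stage3's end (X.end < Thu 15:00).
stage1: end Wed 01:00 >= Tue 03:00? ✓; end Wed 01:00 < Thu 15:00? ✓ → yes.
stage2: end Sun 23:00 >= Tue 03:00? ✓; end Sun 23:00 < Thu 15:00? ✗ → no.
stage4: end Thu 12:00 >= Tue 03:00? ✓; end Thu 12:00 < Thu 15:00? ✓ → yes.
stage6: end Fri 23:00 >= Tue 03:00? ✓; end Fri 23:00 < Thu 15:00? ✗ → no.
stage7: end Thu 22:00 >= Tue 03:00? ✓; end Thu 22:00 < Thu 15:00? ✗ → no.
stage8: end Thu 06:00 >= Tue 03:00? ✓; end Thu 06:00 < Thu 15:00? ✓ → yes.
stage9: end Sat 23:00 >= Tue 03:00? ✓; end Sat 23:00 < Thu 15:00? ✗ → no.
Result: stage1, stage4, stage8.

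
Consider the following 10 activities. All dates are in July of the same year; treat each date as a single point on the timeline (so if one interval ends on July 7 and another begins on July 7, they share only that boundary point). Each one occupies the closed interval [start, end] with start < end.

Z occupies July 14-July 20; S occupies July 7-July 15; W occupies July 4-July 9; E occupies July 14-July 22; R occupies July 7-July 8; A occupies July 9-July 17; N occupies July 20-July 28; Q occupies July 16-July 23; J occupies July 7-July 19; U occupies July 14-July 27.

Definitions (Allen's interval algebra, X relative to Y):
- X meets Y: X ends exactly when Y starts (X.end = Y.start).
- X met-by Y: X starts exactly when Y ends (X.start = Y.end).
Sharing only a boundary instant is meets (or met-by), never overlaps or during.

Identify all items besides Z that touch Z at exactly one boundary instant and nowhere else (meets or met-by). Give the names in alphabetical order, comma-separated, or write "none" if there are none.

N

Target Z = [July 14, July 20].
A [July 9, July 17] → overlaps → no.
E [July 14, July 22] → started-by → no.
J [July 7, July 19] → overlaps → no.
N [July 20, July 28] → met-by → yes.
Q [July 16, July 23] → overlapped-by → no.
R [July 7, July 8] → before → no.
S [July 7, July 15] → overlaps → no.
U [July 14, July 27] → started-by → no.
W [July 4, July 9] → before → no.
Result: N.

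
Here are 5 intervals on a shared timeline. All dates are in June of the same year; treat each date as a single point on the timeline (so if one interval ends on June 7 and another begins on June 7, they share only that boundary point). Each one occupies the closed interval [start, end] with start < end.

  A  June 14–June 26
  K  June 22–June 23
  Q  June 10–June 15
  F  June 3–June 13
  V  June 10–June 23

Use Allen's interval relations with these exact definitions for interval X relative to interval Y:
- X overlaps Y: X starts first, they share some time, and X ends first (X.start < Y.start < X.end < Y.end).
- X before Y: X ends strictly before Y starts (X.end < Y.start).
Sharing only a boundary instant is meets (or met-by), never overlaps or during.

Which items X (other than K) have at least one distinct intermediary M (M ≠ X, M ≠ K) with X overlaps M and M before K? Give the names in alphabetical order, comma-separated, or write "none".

F

Target K = [June 22, June 23].
Intermediaries M with M before K: F, Q.
Via F — items with X overlaps F: none.
Via Q — items with X overlaps Q: F.
Union: F.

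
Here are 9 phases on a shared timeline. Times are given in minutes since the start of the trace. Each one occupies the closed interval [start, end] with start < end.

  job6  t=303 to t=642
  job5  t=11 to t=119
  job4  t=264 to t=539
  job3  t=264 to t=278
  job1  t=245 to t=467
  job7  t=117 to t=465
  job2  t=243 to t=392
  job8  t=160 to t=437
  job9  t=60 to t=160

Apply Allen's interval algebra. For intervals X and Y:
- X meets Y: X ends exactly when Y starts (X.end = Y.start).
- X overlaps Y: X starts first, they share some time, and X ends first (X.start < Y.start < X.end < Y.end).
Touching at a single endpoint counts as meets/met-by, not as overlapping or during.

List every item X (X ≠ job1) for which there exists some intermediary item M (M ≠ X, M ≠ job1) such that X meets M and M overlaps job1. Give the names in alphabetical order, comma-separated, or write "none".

Target job1 = [t=245, t=467].
Intermediaries M with M overlaps job1: job2, job7, job8.
Via job2 — items with X meets job2: none.
Via job7 — items with X meets job7: none.
Via job8 — items with X meets job8: job9.
Union: job9.

job9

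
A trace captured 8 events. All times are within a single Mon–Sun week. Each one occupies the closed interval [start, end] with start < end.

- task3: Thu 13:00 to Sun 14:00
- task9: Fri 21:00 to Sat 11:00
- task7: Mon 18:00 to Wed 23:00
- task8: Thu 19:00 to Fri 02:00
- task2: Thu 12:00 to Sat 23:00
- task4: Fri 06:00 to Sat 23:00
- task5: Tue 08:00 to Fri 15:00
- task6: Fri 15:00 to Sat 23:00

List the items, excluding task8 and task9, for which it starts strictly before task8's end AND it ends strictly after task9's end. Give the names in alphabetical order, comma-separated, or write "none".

Conditions: its start is strictly before task8's end (X.start < Fri 02:00) AND its end is strictly after task9's end (X.end > Sat 11:00).
task2: start Thu 12:00 < Fri 02:00? ✓; end Sat 23:00 > Sat 11:00? ✓ → yes.
task3: start Thu 13:00 < Fri 02:00? ✓; end Sun 14:00 > Sat 11:00? ✓ → yes.
task4: start Fri 06:00 < Fri 02:00? ✗; end Sat 23:00 > Sat 11:00? ✓ → no.
task5: start Tue 08:00 < Fri 02:00? ✓; end Fri 15:00 > Sat 11:00? ✗ → no.
task6: start Fri 15:00 < Fri 02:00? ✗; end Sat 23:00 > Sat 11:00? ✓ → no.
task7: start Mon 18:00 < Fri 02:00? ✓; end Wed 23:00 > Sat 11:00? ✗ → no.
Result: task2, task3.

task2, task3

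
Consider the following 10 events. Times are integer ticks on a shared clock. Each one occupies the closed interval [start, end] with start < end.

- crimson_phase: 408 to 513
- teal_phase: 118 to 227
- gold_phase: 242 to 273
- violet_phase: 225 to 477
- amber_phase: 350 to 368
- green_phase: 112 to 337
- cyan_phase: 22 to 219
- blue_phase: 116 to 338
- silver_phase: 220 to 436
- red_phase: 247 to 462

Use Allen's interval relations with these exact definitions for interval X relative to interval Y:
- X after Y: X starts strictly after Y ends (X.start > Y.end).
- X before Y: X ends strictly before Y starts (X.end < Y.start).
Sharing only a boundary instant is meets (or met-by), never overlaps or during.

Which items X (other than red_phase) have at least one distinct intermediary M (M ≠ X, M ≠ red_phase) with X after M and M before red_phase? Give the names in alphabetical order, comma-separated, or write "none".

Target red_phase = [247, 462].
Intermediaries M with M before red_phase: cyan_phase, teal_phase.
Via cyan_phase — items with X after cyan_phase: amber_phase, crimson_phase, gold_phase, silver_phase, violet_phase.
Via teal_phase — items with X after teal_phase: amber_phase, crimson_phase, gold_phase.
Union: amber_phase, crimson_phase, gold_phase, silver_phase, violet_phase.

amber_phase, crimson_phase, gold_phase, silver_phase, violet_phase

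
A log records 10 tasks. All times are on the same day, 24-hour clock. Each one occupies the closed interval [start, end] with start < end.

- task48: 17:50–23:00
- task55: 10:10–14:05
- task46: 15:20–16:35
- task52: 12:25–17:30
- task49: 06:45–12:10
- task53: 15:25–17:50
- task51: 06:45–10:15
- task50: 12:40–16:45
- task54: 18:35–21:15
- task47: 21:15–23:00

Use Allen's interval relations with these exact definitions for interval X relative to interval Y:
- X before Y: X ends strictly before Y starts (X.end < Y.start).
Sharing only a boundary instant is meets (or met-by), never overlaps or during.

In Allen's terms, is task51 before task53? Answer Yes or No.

Yes

task51 = [06:45, 10:15], task53 = [15:25, 17:50].
Actual relation of task51 to task53: before.
Asked whether 'before' holds → Yes.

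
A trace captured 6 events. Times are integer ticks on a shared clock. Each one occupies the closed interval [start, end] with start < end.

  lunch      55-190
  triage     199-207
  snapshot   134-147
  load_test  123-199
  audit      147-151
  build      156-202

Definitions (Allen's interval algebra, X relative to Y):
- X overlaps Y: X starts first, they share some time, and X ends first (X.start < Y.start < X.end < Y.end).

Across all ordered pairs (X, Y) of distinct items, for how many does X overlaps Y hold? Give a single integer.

Checking all 30 ordered pairs for relation 'overlaps'; matching pairs in alphabetical order:
(build, triage): build overlaps triage ✓
(load_test, build): load_test overlaps build ✓
(lunch, build): lunch overlaps build ✓
(lunch, load_test): lunch overlaps load_test ✓
Count: 4.

4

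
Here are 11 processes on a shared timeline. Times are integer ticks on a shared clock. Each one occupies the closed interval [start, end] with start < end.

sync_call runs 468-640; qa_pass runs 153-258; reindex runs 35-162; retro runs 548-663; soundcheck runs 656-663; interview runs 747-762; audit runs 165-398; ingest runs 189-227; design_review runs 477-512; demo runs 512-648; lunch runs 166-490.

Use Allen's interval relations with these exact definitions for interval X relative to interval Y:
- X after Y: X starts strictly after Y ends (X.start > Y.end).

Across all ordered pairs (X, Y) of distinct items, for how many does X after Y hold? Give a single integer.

Checking all 110 ordered pairs for relation 'after'; matching pairs in alphabetical order:
(audit, reindex): audit after reindex ✓
(demo, audit): demo after audit ✓
(demo, ingest): demo after ingest ✓
(demo, lunch): demo after lunch ✓
(demo, qa_pass): demo after qa_pass ✓
(demo, reindex): demo after reindex ✓
(design_review, audit): design_review after audit ✓
(design_review, ingest): design_review after ingest ✓
(design_review, qa_pass): design_review after qa_pass ✓
(design_review, reindex): design_review after reindex ✓
(ingest, reindex): ingest after reindex ✓
(interview, audit): interview after audit ✓
(interview, demo): interview after demo ✓
(interview, design_review): interview after design_review ✓
(interview, ingest): interview after ingest ✓
(interview, lunch): interview after lunch ✓
(interview, qa_pass): interview after qa_pass ✓
(interview, reindex): interview after reindex ✓
(interview, retro): interview after retro ✓
(interview, soundcheck): interview after soundcheck ✓
(interview, sync_call): interview after sync_call ✓
(lunch, reindex): lunch after reindex ✓
(retro, audit): retro after audit ✓
(retro, design_review): retro after design_review ✓
... plus 16 further pairs not listed.
Count: 40.

40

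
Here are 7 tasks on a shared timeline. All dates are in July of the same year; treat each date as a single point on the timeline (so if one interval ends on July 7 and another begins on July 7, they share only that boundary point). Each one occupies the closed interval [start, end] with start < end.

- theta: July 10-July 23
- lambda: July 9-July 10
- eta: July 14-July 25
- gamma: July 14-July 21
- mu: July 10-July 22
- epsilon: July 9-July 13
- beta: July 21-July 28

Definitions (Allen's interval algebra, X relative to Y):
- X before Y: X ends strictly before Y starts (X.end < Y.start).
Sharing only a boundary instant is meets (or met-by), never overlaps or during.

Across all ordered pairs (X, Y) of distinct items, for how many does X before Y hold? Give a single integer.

Checking all 42 ordered pairs for relation 'before'; matching pairs in alphabetical order:
(epsilon, beta): epsilon before beta ✓
(epsilon, eta): epsilon before eta ✓
(epsilon, gamma): epsilon before gamma ✓
(lambda, beta): lambda before beta ✓
(lambda, eta): lambda before eta ✓
(lambda, gamma): lambda before gamma ✓
Count: 6.

6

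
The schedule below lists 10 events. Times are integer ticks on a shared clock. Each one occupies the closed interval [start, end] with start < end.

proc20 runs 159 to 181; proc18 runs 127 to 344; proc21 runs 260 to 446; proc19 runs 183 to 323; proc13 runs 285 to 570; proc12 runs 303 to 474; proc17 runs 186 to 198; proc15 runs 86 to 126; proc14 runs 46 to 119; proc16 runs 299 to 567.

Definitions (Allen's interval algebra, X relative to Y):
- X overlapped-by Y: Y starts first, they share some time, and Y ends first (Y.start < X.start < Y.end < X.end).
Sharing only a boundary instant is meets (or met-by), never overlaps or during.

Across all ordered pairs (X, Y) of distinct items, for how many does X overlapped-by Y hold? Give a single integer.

Checking all 90 ordered pairs for relation 'overlapped-by'; matching pairs in alphabetical order:
(proc12, proc18): proc12 overlapped-by proc18 ✓
(proc12, proc19): proc12 overlapped-by proc19 ✓
(proc12, proc21): proc12 overlapped-by proc21 ✓
(proc13, proc18): proc13 overlapped-by proc18 ✓
(proc13, proc19): proc13 overlapped-by proc19 ✓
(proc13, proc21): proc13 overlapped-by proc21 ✓
(proc15, proc14): proc15 overlapped-by proc14 ✓
(proc16, proc18): proc16 overlapped-by proc18 ✓
(proc16, proc19): proc16 overlapped-by proc19 ✓
(proc16, proc21): proc16 overlapped-by proc21 ✓
(proc21, proc18): proc21 overlapped-by proc18 ✓
(proc21, proc19): proc21 overlapped-by proc19 ✓
Count: 12.

12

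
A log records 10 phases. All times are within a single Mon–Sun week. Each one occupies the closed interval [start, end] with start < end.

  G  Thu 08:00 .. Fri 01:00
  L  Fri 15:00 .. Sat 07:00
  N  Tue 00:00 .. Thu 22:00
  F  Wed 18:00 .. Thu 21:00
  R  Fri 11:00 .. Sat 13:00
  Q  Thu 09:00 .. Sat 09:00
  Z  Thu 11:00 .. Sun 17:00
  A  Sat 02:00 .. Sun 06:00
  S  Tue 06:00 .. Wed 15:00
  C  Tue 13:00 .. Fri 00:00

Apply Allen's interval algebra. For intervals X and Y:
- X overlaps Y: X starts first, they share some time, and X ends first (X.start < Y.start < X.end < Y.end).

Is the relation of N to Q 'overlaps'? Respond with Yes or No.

Yes

N = [Tue 00:00, Thu 22:00], Q = [Thu 09:00, Sat 09:00].
Actual relation of N to Q: overlaps.
Asked whether 'overlaps' holds → Yes.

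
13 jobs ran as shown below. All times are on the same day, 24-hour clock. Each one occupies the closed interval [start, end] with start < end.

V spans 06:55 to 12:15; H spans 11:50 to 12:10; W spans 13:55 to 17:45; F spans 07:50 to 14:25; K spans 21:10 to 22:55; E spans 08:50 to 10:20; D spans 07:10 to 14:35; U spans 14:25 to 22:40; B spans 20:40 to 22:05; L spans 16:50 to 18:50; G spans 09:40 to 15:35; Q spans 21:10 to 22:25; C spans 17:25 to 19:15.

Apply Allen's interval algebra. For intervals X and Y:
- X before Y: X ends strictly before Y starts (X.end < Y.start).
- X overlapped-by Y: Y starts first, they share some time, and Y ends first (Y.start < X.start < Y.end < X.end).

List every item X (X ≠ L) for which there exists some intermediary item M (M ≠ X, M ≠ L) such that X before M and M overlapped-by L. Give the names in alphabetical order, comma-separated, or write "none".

Target L = [16:50, 18:50].
Intermediaries M with M overlapped-by L: C.
Via C — items with X before C: D, E, F, G, H, V.
Union: D, E, F, G, H, V.

D, E, F, G, H, V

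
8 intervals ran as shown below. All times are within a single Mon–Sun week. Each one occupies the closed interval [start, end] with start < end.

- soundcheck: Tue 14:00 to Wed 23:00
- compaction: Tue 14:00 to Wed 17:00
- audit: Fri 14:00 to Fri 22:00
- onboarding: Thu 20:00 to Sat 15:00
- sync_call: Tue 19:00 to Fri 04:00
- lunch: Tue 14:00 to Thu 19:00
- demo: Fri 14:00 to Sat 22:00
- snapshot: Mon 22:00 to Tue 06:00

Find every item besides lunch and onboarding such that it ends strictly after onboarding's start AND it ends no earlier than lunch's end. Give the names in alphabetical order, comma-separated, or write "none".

audit, demo, sync_call

Conditions: its end is strictly after onboarding's start (X.end > Thu 20:00) AND its end is no earlier than lunch's end (X.end >= Thu 19:00).
audit: end Fri 22:00 > Thu 20:00? ✓; end Fri 22:00 >= Thu 19:00? ✓ → yes.
compaction: end Wed 17:00 > Thu 20:00? ✗; end Wed 17:00 >= Thu 19:00? ✗ → no.
demo: end Sat 22:00 > Thu 20:00? ✓; end Sat 22:00 >= Thu 19:00? ✓ → yes.
snapshot: end Tue 06:00 > Thu 20:00? ✗; end Tue 06:00 >= Thu 19:00? ✗ → no.
soundcheck: end Wed 23:00 > Thu 20:00? ✗; end Wed 23:00 >= Thu 19:00? ✗ → no.
sync_call: end Fri 04:00 > Thu 20:00? ✓; end Fri 04:00 >= Thu 19:00? ✓ → yes.
Result: audit, demo, sync_call.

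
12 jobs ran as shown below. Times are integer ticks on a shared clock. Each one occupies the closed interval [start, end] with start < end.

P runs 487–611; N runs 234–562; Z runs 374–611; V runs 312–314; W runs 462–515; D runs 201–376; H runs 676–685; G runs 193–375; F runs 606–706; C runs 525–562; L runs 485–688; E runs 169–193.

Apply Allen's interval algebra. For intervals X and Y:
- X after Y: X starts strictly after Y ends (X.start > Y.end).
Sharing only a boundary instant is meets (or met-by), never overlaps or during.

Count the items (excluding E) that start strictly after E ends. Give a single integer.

10

Target E = [169, 193].
C [525, 562] → after → counts.
D [201, 376] → after → counts.
F [606, 706] → after → counts.
G [193, 375] → met-by → no.
H [676, 685] → after → counts.
L [485, 688] → after → counts.
N [234, 562] → after → counts.
P [487, 611] → after → counts.
V [312, 314] → after → counts.
W [462, 515] → after → counts.
Z [374, 611] → after → counts.
Total: 10.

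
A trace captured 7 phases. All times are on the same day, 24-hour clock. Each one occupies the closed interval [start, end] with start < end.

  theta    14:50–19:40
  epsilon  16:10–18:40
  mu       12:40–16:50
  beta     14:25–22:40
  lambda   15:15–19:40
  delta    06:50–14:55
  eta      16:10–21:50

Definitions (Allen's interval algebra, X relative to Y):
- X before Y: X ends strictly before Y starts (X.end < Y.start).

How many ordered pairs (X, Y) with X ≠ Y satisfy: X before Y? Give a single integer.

Checking all 42 ordered pairs for relation 'before'; matching pairs in alphabetical order:
(delta, epsilon): delta before epsilon ✓
(delta, eta): delta before eta ✓
(delta, lambda): delta before lambda ✓
Count: 3.

3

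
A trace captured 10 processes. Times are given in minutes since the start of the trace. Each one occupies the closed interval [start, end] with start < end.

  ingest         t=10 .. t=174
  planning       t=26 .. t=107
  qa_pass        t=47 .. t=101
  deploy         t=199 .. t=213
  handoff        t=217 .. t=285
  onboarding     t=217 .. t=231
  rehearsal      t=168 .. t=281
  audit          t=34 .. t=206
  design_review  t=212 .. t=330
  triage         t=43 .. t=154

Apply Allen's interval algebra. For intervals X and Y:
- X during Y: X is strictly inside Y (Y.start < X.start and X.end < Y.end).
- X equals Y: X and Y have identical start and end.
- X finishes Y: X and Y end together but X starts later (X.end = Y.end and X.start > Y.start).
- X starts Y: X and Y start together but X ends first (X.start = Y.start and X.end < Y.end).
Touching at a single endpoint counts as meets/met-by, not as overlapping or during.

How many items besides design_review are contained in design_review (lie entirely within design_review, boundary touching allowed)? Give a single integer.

2

Target design_review = [t=212, t=330].
audit [t=34, t=206] → before → no.
deploy [t=199, t=213] → overlaps → no.
handoff [t=217, t=285] → during → counts.
ingest [t=10, t=174] → before → no.
onboarding [t=217, t=231] → during → counts.
planning [t=26, t=107] → before → no.
qa_pass [t=47, t=101] → before → no.
rehearsal [t=168, t=281] → overlaps → no.
triage [t=43, t=154] → before → no.
Total: 2.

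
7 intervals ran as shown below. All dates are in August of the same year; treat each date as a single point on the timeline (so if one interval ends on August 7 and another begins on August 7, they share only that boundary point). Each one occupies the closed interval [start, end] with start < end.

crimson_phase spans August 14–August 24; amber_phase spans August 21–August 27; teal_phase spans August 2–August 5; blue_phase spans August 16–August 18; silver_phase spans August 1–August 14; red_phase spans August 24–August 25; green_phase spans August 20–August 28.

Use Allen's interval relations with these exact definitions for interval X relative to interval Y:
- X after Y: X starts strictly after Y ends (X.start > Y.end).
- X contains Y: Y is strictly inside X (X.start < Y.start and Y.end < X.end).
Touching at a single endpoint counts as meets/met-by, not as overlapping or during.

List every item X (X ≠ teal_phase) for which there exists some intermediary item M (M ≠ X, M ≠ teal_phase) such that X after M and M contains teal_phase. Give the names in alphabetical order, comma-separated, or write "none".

amber_phase, blue_phase, green_phase, red_phase

Target teal_phase = [August 2, August 5].
Intermediaries M with M contains teal_phase: silver_phase.
Via silver_phase — items with X after silver_phase: amber_phase, blue_phase, green_phase, red_phase.
Union: amber_phase, blue_phase, green_phase, red_phase.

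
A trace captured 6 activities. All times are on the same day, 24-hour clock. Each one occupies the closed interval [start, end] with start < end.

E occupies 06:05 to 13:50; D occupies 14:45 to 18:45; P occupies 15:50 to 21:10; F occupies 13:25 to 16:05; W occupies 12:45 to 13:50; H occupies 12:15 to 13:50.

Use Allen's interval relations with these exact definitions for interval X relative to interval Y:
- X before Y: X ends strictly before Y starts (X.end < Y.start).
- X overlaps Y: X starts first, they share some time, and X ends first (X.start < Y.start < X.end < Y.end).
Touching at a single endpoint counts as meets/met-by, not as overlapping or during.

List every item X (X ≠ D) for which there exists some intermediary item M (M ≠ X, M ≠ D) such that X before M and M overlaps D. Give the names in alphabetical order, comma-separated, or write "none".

Target D = [14:45, 18:45].
Intermediaries M with M overlaps D: F.
Via F — items with X before F: none.
Union: none.

none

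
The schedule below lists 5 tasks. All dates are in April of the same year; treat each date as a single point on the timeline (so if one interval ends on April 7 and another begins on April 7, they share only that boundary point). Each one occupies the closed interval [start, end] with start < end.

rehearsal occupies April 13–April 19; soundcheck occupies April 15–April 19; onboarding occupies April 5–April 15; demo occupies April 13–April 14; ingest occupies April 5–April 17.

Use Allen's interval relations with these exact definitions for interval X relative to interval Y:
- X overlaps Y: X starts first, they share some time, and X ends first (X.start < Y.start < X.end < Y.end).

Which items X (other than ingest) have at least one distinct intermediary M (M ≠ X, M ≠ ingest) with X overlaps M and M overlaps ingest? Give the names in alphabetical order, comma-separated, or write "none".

none

Target ingest = [April 5, April 17].
Intermediaries M with M overlaps ingest: none.
Union: none.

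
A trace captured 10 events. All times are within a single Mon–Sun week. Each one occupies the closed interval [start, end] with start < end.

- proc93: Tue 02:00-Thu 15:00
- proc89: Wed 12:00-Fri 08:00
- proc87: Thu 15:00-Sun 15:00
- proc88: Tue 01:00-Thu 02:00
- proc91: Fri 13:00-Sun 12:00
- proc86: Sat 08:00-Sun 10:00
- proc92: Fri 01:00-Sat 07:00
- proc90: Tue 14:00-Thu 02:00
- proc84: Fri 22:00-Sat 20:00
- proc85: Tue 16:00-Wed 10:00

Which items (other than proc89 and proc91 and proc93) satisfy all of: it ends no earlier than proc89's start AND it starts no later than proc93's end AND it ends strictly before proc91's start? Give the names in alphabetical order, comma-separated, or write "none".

proc88, proc90

Conditions: its end is no earlier than proc89's start (X.end >= Wed 12:00) AND its start is no later than proc93's end (X.start <= Thu 15:00) AND its end is strictly before proc91's start (X.end < Fri 13:00).
proc84: end Sat 20:00 >= Wed 12:00? ✓; start Fri 22:00 <= Thu 15:00? ✗; end Sat 20:00 < Fri 13:00? ✗ → no.
proc85: end Wed 10:00 >= Wed 12:00? ✗; start Tue 16:00 <= Thu 15:00? ✓; end Wed 10:00 < Fri 13:00? ✓ → no.
proc86: end Sun 10:00 >= Wed 12:00? ✓; start Sat 08:00 <= Thu 15:00? ✗; end Sun 10:00 < Fri 13:00? ✗ → no.
proc87: end Sun 15:00 >= Wed 12:00? ✓; start Thu 15:00 <= Thu 15:00? ✓; end Sun 15:00 < Fri 13:00? ✗ → no.
proc88: end Thu 02:00 >= Wed 12:00? ✓; start Tue 01:00 <= Thu 15:00? ✓; end Thu 02:00 < Fri 13:00? ✓ → yes.
proc90: end Thu 02:00 >= Wed 12:00? ✓; start Tue 14:00 <= Thu 15:00? ✓; end Thu 02:00 < Fri 13:00? ✓ → yes.
proc92: end Sat 07:00 >= Wed 12:00? ✓; start Fri 01:00 <= Thu 15:00? ✗; end Sat 07:00 < Fri 13:00? ✗ → no.
Result: proc88, proc90.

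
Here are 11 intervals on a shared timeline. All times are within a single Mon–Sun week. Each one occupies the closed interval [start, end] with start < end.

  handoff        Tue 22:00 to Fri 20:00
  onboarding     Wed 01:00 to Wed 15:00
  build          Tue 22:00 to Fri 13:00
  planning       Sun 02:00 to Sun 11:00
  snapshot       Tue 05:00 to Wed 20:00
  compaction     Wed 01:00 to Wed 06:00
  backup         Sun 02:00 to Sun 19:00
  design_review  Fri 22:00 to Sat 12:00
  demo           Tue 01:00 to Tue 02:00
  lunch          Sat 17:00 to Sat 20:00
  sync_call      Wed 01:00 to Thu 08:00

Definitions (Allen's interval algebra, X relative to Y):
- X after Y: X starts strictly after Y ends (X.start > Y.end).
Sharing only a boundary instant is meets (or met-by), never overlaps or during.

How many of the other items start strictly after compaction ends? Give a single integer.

Target compaction = [Wed 01:00, Wed 06:00].
backup [Sun 02:00, Sun 19:00] → after → counts.
build [Tue 22:00, Fri 13:00] → contains → no.
demo [Tue 01:00, Tue 02:00] → before → no.
design_review [Fri 22:00, Sat 12:00] → after → counts.
handoff [Tue 22:00, Fri 20:00] → contains → no.
lunch [Sat 17:00, Sat 20:00] → after → counts.
onboarding [Wed 01:00, Wed 15:00] → started-by → no.
planning [Sun 02:00, Sun 11:00] → after → counts.
snapshot [Tue 05:00, Wed 20:00] → contains → no.
sync_call [Wed 01:00, Thu 08:00] → started-by → no.
Total: 4.

4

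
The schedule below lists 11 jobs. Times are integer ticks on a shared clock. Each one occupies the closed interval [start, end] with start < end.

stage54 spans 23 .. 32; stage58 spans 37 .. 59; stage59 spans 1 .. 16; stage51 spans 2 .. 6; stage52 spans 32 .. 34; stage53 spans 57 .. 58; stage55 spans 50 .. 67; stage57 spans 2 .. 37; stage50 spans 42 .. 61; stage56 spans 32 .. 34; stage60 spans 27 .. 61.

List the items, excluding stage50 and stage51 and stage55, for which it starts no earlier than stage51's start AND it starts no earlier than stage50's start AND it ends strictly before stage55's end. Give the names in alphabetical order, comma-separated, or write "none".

stage53

Conditions: its start is no earlier than stage51's start (X.start >= 2) AND its start is no earlier than stage50's start (X.start >= 42) AND its end is strictly before stage55's end (X.end < 67).
stage52: start 32 >= 2? ✓; start 32 >= 42? ✗; end 34 < 67? ✓ → no.
stage53: start 57 >= 2? ✓; start 57 >= 42? ✓; end 58 < 67? ✓ → yes.
stage54: start 23 >= 2? ✓; start 23 >= 42? ✗; end 32 < 67? ✓ → no.
stage56: start 32 >= 2? ✓; start 32 >= 42? ✗; end 34 < 67? ✓ → no.
stage57: start 2 >= 2? ✓; start 2 >= 42? ✗; end 37 < 67? ✓ → no.
stage58: start 37 >= 2? ✓; start 37 >= 42? ✗; end 59 < 67? ✓ → no.
stage59: start 1 >= 2? ✗; start 1 >= 42? ✗; end 16 < 67? ✓ → no.
stage60: start 27 >= 2? ✓; start 27 >= 42? ✗; end 61 < 67? ✓ → no.
Result: stage53.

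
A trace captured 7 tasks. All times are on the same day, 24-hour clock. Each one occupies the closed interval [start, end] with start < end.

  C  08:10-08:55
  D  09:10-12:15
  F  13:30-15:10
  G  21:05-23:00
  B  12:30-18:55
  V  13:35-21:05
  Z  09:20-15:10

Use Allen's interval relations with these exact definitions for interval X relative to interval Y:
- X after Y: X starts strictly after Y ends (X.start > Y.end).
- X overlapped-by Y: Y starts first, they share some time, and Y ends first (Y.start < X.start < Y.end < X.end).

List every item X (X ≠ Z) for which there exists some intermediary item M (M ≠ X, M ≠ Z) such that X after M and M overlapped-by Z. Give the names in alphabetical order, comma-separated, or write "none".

Target Z = [09:20, 15:10].
Intermediaries M with M overlapped-by Z: B, V.
Via B — items with X after B: G.
Via V — items with X after V: none.
Union: G.

G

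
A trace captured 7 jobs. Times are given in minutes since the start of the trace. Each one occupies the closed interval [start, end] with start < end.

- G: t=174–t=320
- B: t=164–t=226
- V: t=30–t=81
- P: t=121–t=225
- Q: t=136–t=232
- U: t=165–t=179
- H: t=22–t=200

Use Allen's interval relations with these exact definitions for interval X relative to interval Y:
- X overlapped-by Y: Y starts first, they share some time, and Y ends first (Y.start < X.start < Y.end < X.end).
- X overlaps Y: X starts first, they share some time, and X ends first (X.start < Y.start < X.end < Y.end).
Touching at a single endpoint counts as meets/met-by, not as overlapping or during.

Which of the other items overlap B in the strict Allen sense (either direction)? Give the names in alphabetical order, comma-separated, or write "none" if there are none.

G, H, P

Target B = [t=164, t=226].
G [t=174, t=320] → overlapped-by → yes.
H [t=22, t=200] → overlaps → yes.
P [t=121, t=225] → overlaps → yes.
Q [t=136, t=232] → contains → no.
U [t=165, t=179] → during → no.
V [t=30, t=81] → before → no.
Result: G, H, P.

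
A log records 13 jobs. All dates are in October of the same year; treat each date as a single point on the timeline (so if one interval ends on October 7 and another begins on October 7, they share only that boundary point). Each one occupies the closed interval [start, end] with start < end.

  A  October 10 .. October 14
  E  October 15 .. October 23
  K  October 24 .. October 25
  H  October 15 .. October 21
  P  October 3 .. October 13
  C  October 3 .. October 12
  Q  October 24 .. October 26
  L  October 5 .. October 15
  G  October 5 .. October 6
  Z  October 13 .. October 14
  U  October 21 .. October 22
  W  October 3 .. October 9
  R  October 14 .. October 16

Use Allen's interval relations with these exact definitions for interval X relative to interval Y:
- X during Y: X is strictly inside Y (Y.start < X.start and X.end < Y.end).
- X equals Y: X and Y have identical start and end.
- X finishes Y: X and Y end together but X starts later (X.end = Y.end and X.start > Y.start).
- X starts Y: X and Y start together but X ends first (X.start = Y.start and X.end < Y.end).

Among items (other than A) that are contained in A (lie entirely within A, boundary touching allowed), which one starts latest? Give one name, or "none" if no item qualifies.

Target A = [October 10, October 14].
C [October 3, October 12] → overlaps → excluded.
E [October 15, October 23] → after → excluded.
G [October 5, October 6] → before → excluded.
H [October 15, October 21] → after → excluded.
K [October 24, October 25] → after → excluded.
L [October 5, October 15] → contains → excluded.
P [October 3, October 13] → overlaps → excluded.
Q [October 24, October 26] → after → excluded.
R [October 14, October 16] → met-by → excluded.
U [October 21, October 22] → after → excluded.
W [October 3, October 9] → before → excluded.
Z [October 13, October 14] → finishes → candidate.
Among candidates, latest start is October 13 → Z.

Z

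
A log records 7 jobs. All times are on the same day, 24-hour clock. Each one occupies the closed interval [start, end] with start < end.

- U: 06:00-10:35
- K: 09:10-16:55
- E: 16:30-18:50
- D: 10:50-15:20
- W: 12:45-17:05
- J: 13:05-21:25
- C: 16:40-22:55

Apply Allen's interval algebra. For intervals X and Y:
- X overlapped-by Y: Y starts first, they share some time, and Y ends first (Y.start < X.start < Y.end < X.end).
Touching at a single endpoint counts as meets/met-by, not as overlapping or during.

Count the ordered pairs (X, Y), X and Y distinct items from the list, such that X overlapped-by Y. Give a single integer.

12

Checking all 42 ordered pairs for relation 'overlapped-by'; matching pairs in alphabetical order:
(C, E): C overlapped-by E ✓
(C, J): C overlapped-by J ✓
(C, K): C overlapped-by K ✓
(C, W): C overlapped-by W ✓
(E, K): E overlapped-by K ✓
(E, W): E overlapped-by W ✓
(J, D): J overlapped-by D ✓
(J, K): J overlapped-by K ✓
(J, W): J overlapped-by W ✓
(K, U): K overlapped-by U ✓
(W, D): W overlapped-by D ✓
(W, K): W overlapped-by K ✓
Count: 12.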